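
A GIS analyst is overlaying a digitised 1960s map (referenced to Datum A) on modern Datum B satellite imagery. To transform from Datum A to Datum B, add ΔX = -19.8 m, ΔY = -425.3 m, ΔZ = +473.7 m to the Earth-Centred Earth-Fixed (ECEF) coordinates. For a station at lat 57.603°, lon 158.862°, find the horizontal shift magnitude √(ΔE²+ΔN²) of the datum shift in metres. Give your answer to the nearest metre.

At φ = 57.603°, λ = 158.862°: sin φ = 0.844356, cos φ = 0.535783, sin λ = 0.360615, cos λ = -0.932715.
ΔE = −sin λ·ΔX + cos λ·ΔY = −(0.360615)·(-19.8) + (-0.932715)·(-425.3) = 403.82 m.
ΔN = −sin φ cos λ·ΔX − sin φ sin λ·ΔY + cos φ·ΔZ = −(0.844356)(-0.932715)(-19.8) − (0.844356)(0.360615)(-425.3) + (0.535783)(473.7) = 367.71 m.
Horizontal magnitude = √(ΔE² + ΔN²) = √(403.82² + 367.71²) = 546.15 m.

546 m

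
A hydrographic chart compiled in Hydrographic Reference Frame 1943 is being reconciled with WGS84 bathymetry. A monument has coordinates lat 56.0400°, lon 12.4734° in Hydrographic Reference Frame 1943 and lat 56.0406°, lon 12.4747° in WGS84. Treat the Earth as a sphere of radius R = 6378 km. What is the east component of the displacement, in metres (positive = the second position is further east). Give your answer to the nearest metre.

Δφ = 56.0406° − 56.0400° = +0.0006°; Δλ = 12.4747° − 12.4734° = +0.0013°.
1° along a meridian = πR/180 = 111317 m.
ΔN = Δφ × 111317 = 66.8 m; ΔE = Δλ × 111317 × cos(56.0400°) = +0.0013 × 111317 × 0.558614 = 80.8 m.

ΔE = 81 m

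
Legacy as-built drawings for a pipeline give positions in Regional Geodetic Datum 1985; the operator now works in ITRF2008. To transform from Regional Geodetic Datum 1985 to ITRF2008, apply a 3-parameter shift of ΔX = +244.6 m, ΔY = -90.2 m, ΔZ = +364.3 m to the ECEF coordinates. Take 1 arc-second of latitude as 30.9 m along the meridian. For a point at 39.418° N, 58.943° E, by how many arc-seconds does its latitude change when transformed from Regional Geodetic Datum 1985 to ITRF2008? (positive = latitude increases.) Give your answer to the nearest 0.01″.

sin φ = 0.634973, cos φ = 0.772534, sin λ = 0.856654, cos λ = 0.515891.
North component: ΔN = −sin φ cos λ·ΔX − sin φ sin λ·ΔY + cos φ·ΔZ = −(0.634973)(0.515891)(244.6) − (0.634973)(0.856654)(-90.2) + (0.772534)(364.3) = 250.37 m.
1° of latitude spans 3600 × 30.90 = 111240 m, so Δφ = 250.37 / 111240 × 3600 = 8.103″.

Δφ = 8.10″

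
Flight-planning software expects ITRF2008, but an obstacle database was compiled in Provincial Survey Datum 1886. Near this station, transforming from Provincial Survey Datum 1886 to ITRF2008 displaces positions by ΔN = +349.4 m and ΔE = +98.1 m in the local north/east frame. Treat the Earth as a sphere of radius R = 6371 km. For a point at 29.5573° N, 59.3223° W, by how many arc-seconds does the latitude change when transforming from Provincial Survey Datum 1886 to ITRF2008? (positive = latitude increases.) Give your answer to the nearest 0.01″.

Δφ = 11.31″

On a sphere of radius R, 1 rad of latitude = R, so Δφ = ΔN / R = 349.4 / 6371000 = 5.4842e-05 rad = 11.312″.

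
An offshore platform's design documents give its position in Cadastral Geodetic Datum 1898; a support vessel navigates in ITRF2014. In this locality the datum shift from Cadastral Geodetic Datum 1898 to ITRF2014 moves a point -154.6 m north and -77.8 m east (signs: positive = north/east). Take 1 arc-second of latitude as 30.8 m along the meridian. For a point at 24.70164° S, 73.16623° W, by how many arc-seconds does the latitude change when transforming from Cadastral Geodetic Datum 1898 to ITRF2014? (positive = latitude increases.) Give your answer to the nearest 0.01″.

1″ of latitude = 30.80 m, so Δφ = -154.6 / 30.80 = -5.019″.

Δφ = -5.02″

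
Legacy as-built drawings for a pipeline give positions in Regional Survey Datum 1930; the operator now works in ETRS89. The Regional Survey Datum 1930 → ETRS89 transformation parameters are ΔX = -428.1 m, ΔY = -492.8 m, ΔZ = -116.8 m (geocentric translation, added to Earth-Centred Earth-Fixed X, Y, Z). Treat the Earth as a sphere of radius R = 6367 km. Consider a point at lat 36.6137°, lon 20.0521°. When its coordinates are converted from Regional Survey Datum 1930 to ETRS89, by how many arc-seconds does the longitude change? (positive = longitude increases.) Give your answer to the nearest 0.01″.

sin φ = 0.596417, cos φ = 0.802675, sin λ = 0.342874, cos λ = 0.939381.
East component: ΔE = −sin λ·ΔX + cos λ·ΔY = −(0.342874)(-428.1) + (0.939381)(-492.8) = -316.14 m.
1° of latitude spans πR/180 = 111125 m; at latitude φ, 1° of longitude spans that × cos φ = 89197.3 m, so Δλ = -316.14 / 89197.3 × 3600 = -12.759″.

Δλ = -12.76″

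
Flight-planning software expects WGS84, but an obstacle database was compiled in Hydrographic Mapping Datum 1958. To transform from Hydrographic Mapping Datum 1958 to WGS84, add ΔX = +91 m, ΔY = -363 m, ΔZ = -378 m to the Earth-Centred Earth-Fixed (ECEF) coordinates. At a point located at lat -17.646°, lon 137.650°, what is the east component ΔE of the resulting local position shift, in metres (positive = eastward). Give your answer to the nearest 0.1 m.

ΔE = 207.0 m

At φ = -17.646°, λ = 137.650°: sin φ = -0.303135, cos φ = 0.952948, sin λ = 0.673658, cos λ = -0.739043.
ΔE = −sin λ·ΔX + cos λ·ΔY = −(0.673658)·(91) + (-0.739043)·(-363) = 206.97 m.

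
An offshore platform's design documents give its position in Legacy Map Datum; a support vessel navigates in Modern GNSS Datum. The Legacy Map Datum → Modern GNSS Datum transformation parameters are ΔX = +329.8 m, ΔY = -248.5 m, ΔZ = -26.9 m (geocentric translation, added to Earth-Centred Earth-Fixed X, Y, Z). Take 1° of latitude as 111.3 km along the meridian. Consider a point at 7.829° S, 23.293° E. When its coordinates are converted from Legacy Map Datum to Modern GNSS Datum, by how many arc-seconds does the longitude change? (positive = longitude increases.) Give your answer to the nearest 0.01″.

Δλ = -11.71″

sin φ = -0.136217, cos φ = 0.990679, sin λ = 0.395433, cos λ = 0.918495.
East component: ΔE = −sin λ·ΔX + cos λ·ΔY = −(0.395433)(329.8) + (0.918495)(-248.5) = -358.66 m.
1° of latitude spans 111300 m; at latitude φ, 1° of longitude spans that × cos φ = 110262.6 m, so Δλ = -358.66 / 110262.6 × 3600 = -11.710″.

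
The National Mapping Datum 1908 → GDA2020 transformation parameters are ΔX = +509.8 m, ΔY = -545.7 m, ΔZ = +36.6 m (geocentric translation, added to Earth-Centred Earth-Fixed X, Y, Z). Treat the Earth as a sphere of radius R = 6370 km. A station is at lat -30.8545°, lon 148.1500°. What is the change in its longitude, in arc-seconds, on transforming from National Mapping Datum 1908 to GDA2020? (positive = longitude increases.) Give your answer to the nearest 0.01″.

sin φ = -0.512860, cos φ = 0.858472, sin λ = 0.527697, cos λ = -0.849433.
East component: ΔE = −sin λ·ΔX + cos λ·ΔY = −(0.527697)(509.8) + (-0.849433)(-545.7) = 194.52 m.
1° of latitude spans πR/180 = 111177 m; at latitude φ, 1° of longitude spans that × cos φ = 95442.8 m, so Δλ = 194.52 / 95442.8 × 3600 = 7.337″.

Δλ = 7.34″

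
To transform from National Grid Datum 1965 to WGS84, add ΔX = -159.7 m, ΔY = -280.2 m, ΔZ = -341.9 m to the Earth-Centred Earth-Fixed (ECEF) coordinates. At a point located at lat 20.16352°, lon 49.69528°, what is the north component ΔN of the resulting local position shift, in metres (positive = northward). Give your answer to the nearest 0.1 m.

ΔN = -211.7 m

The local north axis is (−sin φ cos λ, −sin φ sin λ, cos φ), giving ΔN = 35.608 + 73.657 − 320.946 = -211.68 m.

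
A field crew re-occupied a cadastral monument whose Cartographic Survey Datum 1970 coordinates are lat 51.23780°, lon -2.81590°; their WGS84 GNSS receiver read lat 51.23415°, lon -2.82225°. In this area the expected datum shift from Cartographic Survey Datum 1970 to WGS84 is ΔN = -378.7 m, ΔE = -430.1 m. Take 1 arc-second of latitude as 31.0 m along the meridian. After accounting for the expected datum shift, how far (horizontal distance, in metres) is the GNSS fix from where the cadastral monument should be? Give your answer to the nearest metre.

Observed coordinate differences: Δφ = -0.00365°, Δλ = -0.00635°.
Converting to metres (1° lat = 111600 m, cos φ = 0.626090): observed ΔN = -407.3 m, observed ΔE = -443.7 m.
Subtracting the expected shift leaves a residual of -407.3 − (-378.7) = -28.6 m north and -443.7 − (-430.1) = -13.6 m east.
Residual distance = √((-28.6)² + (-13.6)²) = 31.7 m.

32 m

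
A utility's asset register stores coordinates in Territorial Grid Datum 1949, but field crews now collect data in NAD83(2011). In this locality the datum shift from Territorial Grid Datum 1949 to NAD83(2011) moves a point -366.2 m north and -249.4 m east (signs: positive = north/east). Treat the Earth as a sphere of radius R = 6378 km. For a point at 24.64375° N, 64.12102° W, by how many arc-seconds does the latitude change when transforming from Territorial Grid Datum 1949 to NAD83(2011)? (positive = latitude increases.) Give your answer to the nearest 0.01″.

On a sphere of radius R, 1 rad of latitude = R, so Δφ = ΔN / R = -366.2 / 6378000 = -5.7416e-05 rad = -11.843″.

Δφ = -11.84″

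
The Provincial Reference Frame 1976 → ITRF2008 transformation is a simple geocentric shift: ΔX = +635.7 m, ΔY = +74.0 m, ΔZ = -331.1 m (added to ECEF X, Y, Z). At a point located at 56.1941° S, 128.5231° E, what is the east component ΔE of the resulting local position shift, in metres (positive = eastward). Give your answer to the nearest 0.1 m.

The local east axis at (φ, λ) is (−sin λ, cos λ, 0), so ΔE = −sin(128.5231°)·635.7 + cos(128.5231°)·74.0 = -543.43 m.

ΔE = -543.4 m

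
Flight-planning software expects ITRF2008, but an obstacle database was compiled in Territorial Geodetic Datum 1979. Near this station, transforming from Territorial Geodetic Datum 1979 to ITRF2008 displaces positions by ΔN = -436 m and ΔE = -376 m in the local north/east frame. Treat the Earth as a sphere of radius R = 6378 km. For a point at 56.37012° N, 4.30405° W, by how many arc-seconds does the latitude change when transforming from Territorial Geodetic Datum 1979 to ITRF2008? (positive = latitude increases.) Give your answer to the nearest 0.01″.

On a sphere of radius R, 1 rad of latitude = R, so Δφ = ΔN / R = -436.0 / 6378000 = -6.8360e-05 rad = -14.100″.

Δφ = -14.10″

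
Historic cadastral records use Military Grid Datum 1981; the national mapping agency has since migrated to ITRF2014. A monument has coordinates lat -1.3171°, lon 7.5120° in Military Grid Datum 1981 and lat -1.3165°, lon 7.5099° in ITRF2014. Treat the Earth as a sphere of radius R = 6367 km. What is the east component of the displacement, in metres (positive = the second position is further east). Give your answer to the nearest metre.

Δφ = -1.3165° − -1.3171° = +0.0006°; Δλ = 7.5099° − 7.5120° = -0.0021°.
1° along a meridian = πR/180 = 111125 m.
ΔN = Δφ × 111125 = 66.7 m; ΔE = Δλ × 111125 × cos(-1.3171°) = -0.0021 × 111125 × 0.999736 = -233.3 m.

ΔE = -233 m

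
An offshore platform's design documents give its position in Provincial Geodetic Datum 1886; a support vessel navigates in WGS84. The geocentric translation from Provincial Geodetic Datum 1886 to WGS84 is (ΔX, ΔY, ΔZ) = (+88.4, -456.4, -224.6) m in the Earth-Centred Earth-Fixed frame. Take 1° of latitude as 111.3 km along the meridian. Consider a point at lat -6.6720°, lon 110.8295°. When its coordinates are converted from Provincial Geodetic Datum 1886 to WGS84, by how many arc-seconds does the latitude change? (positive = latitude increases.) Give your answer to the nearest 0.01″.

Δφ = -8.94″

sin φ = -0.116185, cos φ = 0.993228, sin λ = 0.934643, cos λ = -0.355588.
North component: ΔN = −sin φ cos λ·ΔX − sin φ sin λ·ΔY + cos φ·ΔZ = −(-0.116185)(-0.355588)(88.4) − (-0.116185)(0.934643)(-456.4) + (0.993228)(-224.6) = -276.29 m.
1° of latitude spans 111300 m, so Δφ = -276.29 / 111300 × 3600 = -8.937″.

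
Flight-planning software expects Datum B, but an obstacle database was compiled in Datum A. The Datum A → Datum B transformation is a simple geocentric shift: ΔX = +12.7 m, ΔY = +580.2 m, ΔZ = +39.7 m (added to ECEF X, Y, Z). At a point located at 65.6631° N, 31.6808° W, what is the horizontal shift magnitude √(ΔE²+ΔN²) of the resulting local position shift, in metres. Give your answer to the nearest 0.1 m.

575.5 m

At φ = 65.6631°, λ = -31.6808°: sin φ = 0.911138, cos φ = 0.412101, sin λ = -0.525187, cos λ = 0.850987.
ΔE = −sin λ·ΔX + cos λ·ΔY = −(-0.525187)·(12.7) + (0.850987)·(580.2) = 500.41 m.
ΔN = −sin φ cos λ·ΔX − sin φ sin λ·ΔY + cos φ·ΔZ = −(0.911138)(0.850987)(12.7) − (0.911138)(-0.525187)(580.2) + (0.412101)(39.7) = 284.15 m.
Horizontal magnitude = √(ΔE² + ΔN²) = √(500.41² + 284.15²) = 575.46 m.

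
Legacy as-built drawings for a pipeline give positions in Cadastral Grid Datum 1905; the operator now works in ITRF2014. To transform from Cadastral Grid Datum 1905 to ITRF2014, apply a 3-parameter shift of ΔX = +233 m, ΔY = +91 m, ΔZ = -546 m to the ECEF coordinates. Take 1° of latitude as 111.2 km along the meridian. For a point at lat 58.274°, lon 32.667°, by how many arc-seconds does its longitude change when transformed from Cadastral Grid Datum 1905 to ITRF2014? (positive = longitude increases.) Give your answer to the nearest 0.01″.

sin φ = 0.850573, cos φ = 0.525858, sin λ = 0.539756, cos λ = 0.841822.
East component: ΔE = −sin λ·ΔX + cos λ·ΔY = −(0.539756)(233) + (0.841822)(91) = -49.16 m.
1° of latitude spans 111200 m; at latitude φ, 1° of longitude spans that × cos φ = 58475.4 m, so Δλ = -49.16 / 58475.4 × 3600 = -3.026″.

Δλ = -3.03″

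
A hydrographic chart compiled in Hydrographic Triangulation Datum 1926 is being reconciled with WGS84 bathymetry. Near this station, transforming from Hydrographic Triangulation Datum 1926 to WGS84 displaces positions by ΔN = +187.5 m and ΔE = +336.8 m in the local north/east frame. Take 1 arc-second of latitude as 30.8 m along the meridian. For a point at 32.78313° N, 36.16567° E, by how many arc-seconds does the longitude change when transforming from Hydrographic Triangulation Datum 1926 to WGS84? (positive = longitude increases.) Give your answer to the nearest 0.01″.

Δλ = 13.01″

At latitude 32.78313°, cos φ = 0.840726.
1″ of longitude at this latitude = 30.80 × cos φ = 25.8944 m, so Δλ = 336.8 / 25.8944 = 13.007″.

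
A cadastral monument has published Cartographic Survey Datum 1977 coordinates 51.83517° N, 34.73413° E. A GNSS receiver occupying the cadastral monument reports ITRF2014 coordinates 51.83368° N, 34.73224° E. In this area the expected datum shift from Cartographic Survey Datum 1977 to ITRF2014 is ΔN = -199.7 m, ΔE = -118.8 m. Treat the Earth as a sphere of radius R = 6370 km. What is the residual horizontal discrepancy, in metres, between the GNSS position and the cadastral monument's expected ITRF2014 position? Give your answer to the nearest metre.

Observed coordinate differences: Δφ = -0.00149°, Δλ = -0.00189°.
Converting to metres (1° lat = 111177 m, cos φ = 0.617926): observed ΔN = -165.7 m, observed ΔE = -129.8 m.
Subtracting the expected shift leaves a residual of -165.7 − (-199.7) = 34.0 m north and -129.8 − (-118.8) = -11.0 m east.
Residual distance = √(34.0² + (-11.0)²) = 35.8 m.

36 m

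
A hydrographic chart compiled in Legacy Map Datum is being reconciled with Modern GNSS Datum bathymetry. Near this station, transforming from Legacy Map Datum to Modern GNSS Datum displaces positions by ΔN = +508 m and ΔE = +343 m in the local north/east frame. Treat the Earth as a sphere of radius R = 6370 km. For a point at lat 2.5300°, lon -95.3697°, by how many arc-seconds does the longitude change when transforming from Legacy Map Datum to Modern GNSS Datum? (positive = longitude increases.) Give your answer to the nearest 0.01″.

At latitude 2.5300°, cos φ = 0.999025.
One radian of longitude at latitude φ spans R cos φ, so Δλ = ΔE / (R cos φ) = 343.0 / (6370000 × 0.999025) = 5.3899e-05 rad = 11.117″.

Δλ = 11.12″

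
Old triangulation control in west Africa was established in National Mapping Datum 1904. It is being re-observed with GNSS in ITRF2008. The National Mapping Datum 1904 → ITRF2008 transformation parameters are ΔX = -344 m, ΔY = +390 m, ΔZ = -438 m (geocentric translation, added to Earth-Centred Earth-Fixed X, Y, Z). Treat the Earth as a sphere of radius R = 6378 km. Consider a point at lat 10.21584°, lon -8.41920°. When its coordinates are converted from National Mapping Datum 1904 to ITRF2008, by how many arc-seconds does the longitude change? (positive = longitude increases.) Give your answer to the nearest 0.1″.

Δλ = 11.0″

sin φ = 0.177357, cos φ = 0.984147, sin λ = -0.146415, cos λ = 0.989223.
East component: ΔE = −sin λ·ΔX + cos λ·ΔY = −(-0.146415)(-344) + (0.989223)(390) = 335.43 m.
1° of latitude spans πR/180 = 111317 m; at latitude φ, 1° of longitude spans that × cos φ = 109552.3 m, so Δλ = 335.43 / 109552.3 × 3600 = 11.023″.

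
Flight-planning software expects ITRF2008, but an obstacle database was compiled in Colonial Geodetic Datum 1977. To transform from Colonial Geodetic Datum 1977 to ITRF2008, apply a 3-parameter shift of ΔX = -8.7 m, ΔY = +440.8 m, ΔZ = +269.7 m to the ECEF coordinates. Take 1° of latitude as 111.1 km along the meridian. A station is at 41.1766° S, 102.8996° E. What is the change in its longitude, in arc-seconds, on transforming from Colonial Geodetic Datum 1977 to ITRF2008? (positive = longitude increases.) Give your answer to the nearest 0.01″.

Δλ = -3.87″

sin φ = -0.658382, cos φ = 0.752684, sin λ = 0.974763, cos λ = -0.223243.
East component: ΔE = −sin λ·ΔX + cos λ·ΔY = −(0.974763)(-8.7) + (-0.223243)(440.8) = -89.93 m.
1° of latitude spans 111100 m; at latitude φ, 1° of longitude spans that × cos φ = 83623.2 m, so Δλ = -89.93 / 83623.2 × 3600 = -3.871″.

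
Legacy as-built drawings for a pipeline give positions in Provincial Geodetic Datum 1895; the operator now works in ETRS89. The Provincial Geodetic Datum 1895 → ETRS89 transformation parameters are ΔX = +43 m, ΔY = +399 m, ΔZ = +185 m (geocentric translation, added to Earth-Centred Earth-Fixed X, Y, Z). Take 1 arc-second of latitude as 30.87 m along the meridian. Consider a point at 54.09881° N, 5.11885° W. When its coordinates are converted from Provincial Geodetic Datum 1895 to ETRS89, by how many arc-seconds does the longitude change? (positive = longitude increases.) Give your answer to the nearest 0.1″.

Δλ = 22.2″

sin φ = 0.810029, cos φ = 0.586389, sin λ = -0.089222, cos λ = 0.996012.
East component: ΔE = −sin λ·ΔX + cos λ·ΔY = −(-0.089222)(43) + (0.996012)(399) = 401.25 m.
1° of latitude spans 3600 × 30.87 = 111132 m; at latitude φ, 1° of longitude spans that × cos φ = 65166.6 m, so Δλ = 401.25 / 65166.6 × 3600 = 22.166″.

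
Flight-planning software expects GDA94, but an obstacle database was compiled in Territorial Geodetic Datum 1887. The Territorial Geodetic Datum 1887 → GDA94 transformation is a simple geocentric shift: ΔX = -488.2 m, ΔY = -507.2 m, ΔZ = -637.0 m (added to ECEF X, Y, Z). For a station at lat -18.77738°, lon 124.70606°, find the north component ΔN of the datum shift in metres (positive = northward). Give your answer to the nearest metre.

ΔN = -648 m

At φ = -18.77738°, λ = 124.70606°: sin φ = -0.321892, cos φ = 0.946776, sin λ = 0.822084, cos λ = -0.569366.
ΔN = −sin φ cos λ·ΔX − sin φ sin λ·ΔY + cos φ·ΔZ = −(-0.321892)(-0.569366)(-488.2) − (-0.321892)(0.822084)(-507.2) + (0.946776)(-637.0) = -647.84 m.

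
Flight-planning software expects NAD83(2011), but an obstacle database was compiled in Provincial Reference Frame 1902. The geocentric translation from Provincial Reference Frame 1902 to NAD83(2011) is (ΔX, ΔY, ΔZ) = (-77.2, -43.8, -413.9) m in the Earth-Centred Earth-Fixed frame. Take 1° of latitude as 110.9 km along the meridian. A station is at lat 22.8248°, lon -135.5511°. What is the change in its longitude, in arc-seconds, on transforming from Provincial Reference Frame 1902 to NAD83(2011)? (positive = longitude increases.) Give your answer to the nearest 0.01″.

sin φ = 0.387915, cos φ = 0.921695, sin λ = -0.700273, cos λ = -0.713875.
East component: ΔE = −sin λ·ΔX + cos λ·ΔY = −(-0.700273)(-77.2) + (-0.713875)(-43.8) = -22.79 m.
1° of latitude spans 110900 m; at latitude φ, 1° of longitude spans that × cos φ = 102216.0 m, so Δλ = -22.79 / 102216.0 × 3600 = -0.803″.

Δλ = -0.80″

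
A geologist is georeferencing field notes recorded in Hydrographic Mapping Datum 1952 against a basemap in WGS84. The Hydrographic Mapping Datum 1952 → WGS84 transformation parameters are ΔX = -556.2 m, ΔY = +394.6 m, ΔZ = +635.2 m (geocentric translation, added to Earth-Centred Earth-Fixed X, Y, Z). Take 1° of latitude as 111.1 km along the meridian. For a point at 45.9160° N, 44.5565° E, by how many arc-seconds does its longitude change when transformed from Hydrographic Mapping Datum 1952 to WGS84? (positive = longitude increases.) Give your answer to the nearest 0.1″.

Δλ = 31.3″

sin φ = 0.718321, cos φ = 0.695712, sin λ = 0.701612, cos λ = 0.712559.
East component: ΔE = −sin λ·ΔX + cos λ·ΔY = −(0.701612)(-556.2) + (0.712559)(394.6) = 671.41 m.
1° of latitude spans 111100 m; at latitude φ, 1° of longitude spans that × cos φ = 77293.6 m, so Δλ = 671.41 / 77293.6 × 3600 = 31.271″.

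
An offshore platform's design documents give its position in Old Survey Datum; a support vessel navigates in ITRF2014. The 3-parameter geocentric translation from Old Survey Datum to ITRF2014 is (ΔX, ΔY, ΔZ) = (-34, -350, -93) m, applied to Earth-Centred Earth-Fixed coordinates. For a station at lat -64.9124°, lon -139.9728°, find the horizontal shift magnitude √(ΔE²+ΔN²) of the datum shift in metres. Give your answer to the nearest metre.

The local east axis at (φ, λ) is (−sin λ, cos λ, 0), so ΔE = −sin(-139.9728°)·(-34) + cos(-139.9728°)·(-350) = 246.14 m.
The local north axis is (−sin φ cos λ, −sin φ sin λ, cos φ), giving ΔN = 23.579 + 203.867 − 39.432 = 188.01 m.
Horizontal magnitude = √(ΔE² + ΔN²) = √(246.14² + 188.01²) = 309.73 m.

310 m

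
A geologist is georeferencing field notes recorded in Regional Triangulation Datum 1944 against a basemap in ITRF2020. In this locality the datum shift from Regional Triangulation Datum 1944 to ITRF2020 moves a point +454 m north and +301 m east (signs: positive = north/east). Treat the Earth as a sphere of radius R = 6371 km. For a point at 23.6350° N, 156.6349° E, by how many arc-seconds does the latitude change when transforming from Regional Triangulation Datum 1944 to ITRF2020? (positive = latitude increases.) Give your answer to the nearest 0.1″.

Δφ = 14.7″

On a sphere of radius R, 1 rad of latitude = R, so Δφ = ΔN / R = 454.0 / 6371000 = 7.1260e-05 rad = 14.699″.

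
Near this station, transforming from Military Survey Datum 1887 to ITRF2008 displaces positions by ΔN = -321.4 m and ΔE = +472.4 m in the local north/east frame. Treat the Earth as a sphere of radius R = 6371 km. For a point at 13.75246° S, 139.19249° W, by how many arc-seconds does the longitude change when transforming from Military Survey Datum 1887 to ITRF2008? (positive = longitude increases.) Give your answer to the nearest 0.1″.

At latitude -13.75246°, cos φ = 0.971332.
One radian of longitude at latitude φ spans R cos φ, so Δλ = ΔE / (R cos φ) = 472.4 / (6371000 × 0.971332) = 7.6337e-05 rad = 15.746″.

Δλ = 15.7″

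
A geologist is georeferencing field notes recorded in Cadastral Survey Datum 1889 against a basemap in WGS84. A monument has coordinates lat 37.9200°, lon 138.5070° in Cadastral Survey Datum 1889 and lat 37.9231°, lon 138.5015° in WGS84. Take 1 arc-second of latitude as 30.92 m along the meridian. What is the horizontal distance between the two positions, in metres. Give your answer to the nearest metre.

Δφ = 37.9231° − 37.9200° = +0.0031°; Δλ = 138.5015° − 138.5070° = -0.0055°.
1° of latitude = 3600 × 30.92 = 111312 m.
ΔN = Δφ × 111312 = 345.1 m; ΔE = Δλ × 111312 × cos(37.9200°) = -0.0055 × 111312 × 0.788870 = -483.0 m.
Distance = √(ΔE² + ΔN²) = √((-483.0)² + 345.1²) = 593.6 m.

594 m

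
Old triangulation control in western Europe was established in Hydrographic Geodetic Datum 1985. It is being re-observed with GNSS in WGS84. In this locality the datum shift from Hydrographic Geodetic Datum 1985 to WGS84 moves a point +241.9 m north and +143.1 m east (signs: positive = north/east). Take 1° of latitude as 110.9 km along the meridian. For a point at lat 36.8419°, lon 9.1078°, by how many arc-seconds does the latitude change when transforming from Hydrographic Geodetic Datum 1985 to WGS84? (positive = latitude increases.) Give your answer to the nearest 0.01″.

Δφ = 7.85″

1° of latitude = 110.9 km, so Δφ = 241.9 / 110900 = 0.0021812° = 7.852″.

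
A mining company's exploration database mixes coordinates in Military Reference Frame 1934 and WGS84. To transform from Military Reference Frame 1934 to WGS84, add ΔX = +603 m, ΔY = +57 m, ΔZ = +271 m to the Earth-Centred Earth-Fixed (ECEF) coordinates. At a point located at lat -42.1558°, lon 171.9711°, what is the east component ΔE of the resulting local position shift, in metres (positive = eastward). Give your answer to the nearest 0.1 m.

At φ = -42.1558°, λ = 171.9711°: sin φ = -0.671149, cos φ = 0.741323, sin λ = 0.139673, cos λ = -0.990198.
ΔE = −sin λ·ΔX + cos λ·ΔY = −(0.139673)·(603) + (-0.990198)·(57) = -140.66 m.

ΔE = -140.7 m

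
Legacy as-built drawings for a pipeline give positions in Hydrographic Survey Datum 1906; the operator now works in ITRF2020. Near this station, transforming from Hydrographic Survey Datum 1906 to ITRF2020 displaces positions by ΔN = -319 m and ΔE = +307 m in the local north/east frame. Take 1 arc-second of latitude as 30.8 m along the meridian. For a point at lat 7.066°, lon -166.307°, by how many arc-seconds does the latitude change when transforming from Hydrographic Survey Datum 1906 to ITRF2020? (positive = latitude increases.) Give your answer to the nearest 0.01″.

Δφ = -10.36″

1″ of latitude = 30.80 m, so Δφ = -319.0 / 30.80 = -10.357″.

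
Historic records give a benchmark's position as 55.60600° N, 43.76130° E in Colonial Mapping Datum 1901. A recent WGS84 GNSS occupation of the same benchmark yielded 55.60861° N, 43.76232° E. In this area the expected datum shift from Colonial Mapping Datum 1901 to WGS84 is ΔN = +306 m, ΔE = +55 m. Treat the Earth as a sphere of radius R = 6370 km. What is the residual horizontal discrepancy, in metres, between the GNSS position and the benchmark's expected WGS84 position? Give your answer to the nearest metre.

18 m

Observed coordinate differences: Δφ = +0.00261°, Δλ = +0.00102°.
Converting to metres (1° lat = 111177 m, cos φ = 0.564881): observed ΔN = 290.2 m, observed ΔE = 64.1 m.
Subtracting the expected shift leaves a residual of 290.2 − (306) = -15.8 m north and 64.1 − (55) = 9.1 m east.
Residual distance = √((-15.8)² + 9.1²) = 18.2 m.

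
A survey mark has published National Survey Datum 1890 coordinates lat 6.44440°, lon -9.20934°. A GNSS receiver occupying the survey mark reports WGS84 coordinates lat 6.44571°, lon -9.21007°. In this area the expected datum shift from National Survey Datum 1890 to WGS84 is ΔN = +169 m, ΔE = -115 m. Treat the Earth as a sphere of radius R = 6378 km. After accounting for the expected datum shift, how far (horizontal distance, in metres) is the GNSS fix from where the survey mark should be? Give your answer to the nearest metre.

Observed coordinate differences: Δφ = +0.00131°, Δλ = -0.00073°.
Converting to metres (1° lat = 111317 m, cos φ = 0.993681): observed ΔN = 145.8 m, observed ΔE = -80.7 m.
Subtracting the expected shift leaves a residual of 145.8 − (169) = -23.2 m north and -80.7 − (-115) = 34.3 m east.
Residual distance = √((-23.2)² + 34.3²) = 41.4 m.

41 m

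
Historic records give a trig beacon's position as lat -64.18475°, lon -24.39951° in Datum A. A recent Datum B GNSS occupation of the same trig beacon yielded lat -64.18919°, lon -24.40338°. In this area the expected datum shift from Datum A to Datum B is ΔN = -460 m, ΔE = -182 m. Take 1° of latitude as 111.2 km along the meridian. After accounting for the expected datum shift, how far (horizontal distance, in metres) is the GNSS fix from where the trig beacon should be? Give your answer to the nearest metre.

Observed coordinate differences: Δφ = -0.00444°, Δλ = -0.00387°.
Converting to metres (1° lat = 111200 m, cos φ = 0.435471): observed ΔN = -493.7 m, observed ΔE = -187.4 m.
Subtracting the expected shift leaves a residual of -493.7 − (-460) = -33.7 m north and -187.4 − (-182) = -5.4 m east.
Residual distance = √((-33.7)² + (-5.4)²) = 34.2 m.

34 m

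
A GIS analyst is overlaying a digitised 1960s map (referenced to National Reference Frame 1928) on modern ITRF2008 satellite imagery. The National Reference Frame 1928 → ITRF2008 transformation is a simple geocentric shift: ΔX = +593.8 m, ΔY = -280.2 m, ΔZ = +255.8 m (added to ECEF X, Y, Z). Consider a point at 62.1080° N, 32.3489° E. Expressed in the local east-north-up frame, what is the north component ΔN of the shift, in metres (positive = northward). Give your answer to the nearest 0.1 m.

The local north axis is (−sin φ cos λ, −sin φ sin λ, cos φ), giving ΔN = -443.370 + 132.511 + 119.665 = -191.19 m.

ΔN = -191.2 m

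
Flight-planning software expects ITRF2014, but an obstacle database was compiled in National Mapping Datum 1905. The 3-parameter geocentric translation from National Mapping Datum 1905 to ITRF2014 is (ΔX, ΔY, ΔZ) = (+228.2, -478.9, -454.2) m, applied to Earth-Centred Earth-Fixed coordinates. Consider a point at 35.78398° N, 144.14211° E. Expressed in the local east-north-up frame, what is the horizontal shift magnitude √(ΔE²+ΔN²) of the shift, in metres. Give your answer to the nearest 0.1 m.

272.1 m

At φ = 35.78398°, λ = 144.14211°: sin φ = 0.584731, cos φ = 0.811227, sin λ = 0.585777, cos λ = -0.810472.
ΔE = −sin λ·ΔX + cos λ·ΔY = −(0.585777)·(228.2) + (-0.810472)·(-478.9) = 254.46 m.
ΔN = −sin φ cos λ·ΔX − sin φ sin λ·ΔY + cos φ·ΔZ = −(0.584731)(-0.810472)(228.2) − (0.584731)(0.585777)(-478.9) + (0.811227)(-454.2) = -96.28 m.
Horizontal magnitude = √(ΔE² + ΔN²) = √(254.46² + (-96.28)²) = 272.07 m.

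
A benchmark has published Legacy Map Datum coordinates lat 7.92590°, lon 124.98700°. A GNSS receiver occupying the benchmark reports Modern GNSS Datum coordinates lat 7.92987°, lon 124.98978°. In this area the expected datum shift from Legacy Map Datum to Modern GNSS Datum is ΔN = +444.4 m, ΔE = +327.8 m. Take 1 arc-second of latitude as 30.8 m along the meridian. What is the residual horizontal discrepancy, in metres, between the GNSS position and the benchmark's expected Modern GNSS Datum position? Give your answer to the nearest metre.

23 m

Observed coordinate differences: Δφ = +0.00397°, Δλ = +0.00278°.
Converting to metres (1° lat = 110880 m, cos φ = 0.990447): observed ΔN = 440.2 m, observed ΔE = 305.3 m.
Subtracting the expected shift leaves a residual of 440.2 − (444.4) = -4.2 m north and 305.3 − (327.8) = -22.5 m east.
Residual distance = √((-4.2)² + (-22.5)²) = 22.9 m.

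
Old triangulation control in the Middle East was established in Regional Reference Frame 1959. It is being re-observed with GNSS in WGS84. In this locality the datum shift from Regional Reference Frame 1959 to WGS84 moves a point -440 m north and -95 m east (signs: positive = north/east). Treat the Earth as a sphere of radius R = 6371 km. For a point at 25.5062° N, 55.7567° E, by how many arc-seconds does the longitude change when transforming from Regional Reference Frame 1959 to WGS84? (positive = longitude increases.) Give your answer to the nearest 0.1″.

At latitude 25.5062°, cos φ = 0.902539.
One radian of longitude at latitude φ spans R cos φ, so Δλ = ΔE / (R cos φ) = -95.0 / (6371000 × 0.902539) = -1.6522e-05 rad = -3.408″.

Δλ = -3.4″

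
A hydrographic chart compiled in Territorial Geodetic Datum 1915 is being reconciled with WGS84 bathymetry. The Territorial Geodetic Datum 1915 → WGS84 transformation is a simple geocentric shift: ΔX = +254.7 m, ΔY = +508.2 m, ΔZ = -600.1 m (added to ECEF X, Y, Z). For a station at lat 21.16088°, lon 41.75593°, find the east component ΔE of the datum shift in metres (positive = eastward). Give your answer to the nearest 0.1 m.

ΔE = 209.5 m

At φ = 21.16088°, λ = 41.75593°: sin φ = 0.360988, cos φ = 0.932570, sin λ = 0.665959, cos λ = 0.745988.
ΔE = −sin λ·ΔX + cos λ·ΔY = −(0.665959)·(254.7) + (0.745988)·(508.2) = 209.49 m.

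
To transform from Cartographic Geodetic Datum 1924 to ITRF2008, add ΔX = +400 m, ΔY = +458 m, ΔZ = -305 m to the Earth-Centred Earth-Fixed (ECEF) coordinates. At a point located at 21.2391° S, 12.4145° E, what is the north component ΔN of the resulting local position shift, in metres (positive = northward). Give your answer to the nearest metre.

ΔN = -107 m

At φ = -21.2391°, λ = 12.4145°: sin φ = -0.362261, cos φ = 0.932077, sin λ = 0.214982, cos λ = 0.976618.
ΔN = −sin φ cos λ·ΔX − sin φ sin λ·ΔY + cos φ·ΔZ = −(-0.362261)(0.976618)(400) − (-0.362261)(0.214982)(458) + (0.932077)(-305) = -107.10 m.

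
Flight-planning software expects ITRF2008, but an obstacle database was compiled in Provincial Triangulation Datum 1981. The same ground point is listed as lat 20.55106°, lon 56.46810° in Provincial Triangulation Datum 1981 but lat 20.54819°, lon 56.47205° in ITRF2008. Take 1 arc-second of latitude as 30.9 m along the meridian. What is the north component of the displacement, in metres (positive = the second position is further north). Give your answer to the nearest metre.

ΔN = -319 m

Δφ = 20.54819° − 20.55106° = -0.00287°; Δλ = 56.47205° − 56.46810° = +0.00395°.
1° of latitude = 3600 × 30.90 = 111240 m.
ΔN = Δφ × 111240 = -319.3 m; ΔE = Δλ × 111240 × cos(20.55106°) = +0.00395 × 111240 × 0.936360 = 411.4 m.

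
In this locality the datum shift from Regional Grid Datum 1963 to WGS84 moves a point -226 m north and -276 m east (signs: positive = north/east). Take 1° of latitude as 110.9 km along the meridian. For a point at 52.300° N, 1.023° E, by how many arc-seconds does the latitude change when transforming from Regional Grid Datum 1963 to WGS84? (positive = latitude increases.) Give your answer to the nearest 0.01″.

Δφ = -7.34″

1° of latitude = 110.9 km, so Δφ = -226.0 / 110900 = -0.0020379° = -7.336″.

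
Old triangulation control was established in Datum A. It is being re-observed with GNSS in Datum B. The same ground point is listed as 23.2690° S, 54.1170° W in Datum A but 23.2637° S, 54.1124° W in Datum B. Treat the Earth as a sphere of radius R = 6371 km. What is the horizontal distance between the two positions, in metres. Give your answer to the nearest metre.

754 m

Δφ = -23.2637° − -23.2690° = +0.0053°; Δλ = -54.1124° − -54.1170° = +0.0046°.
1° along a meridian = πR/180 = 111195 m.
ΔN = Δφ × 111195 = 589.3 m; ΔE = Δλ × 111195 × cos(-23.2690°) = +0.0046 × 111195 × 0.918660 = 469.9 m.
Distance = √(ΔE² + ΔN²) = √(469.9² + 589.3²) = 753.7 m.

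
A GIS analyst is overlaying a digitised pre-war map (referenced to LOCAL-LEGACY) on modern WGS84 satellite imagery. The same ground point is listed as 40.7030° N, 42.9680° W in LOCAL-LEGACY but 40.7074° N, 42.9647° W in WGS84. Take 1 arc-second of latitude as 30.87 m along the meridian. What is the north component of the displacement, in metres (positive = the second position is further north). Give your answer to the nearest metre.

Δφ = 40.7074° − 40.7030° = +0.0044°; Δλ = -42.9647° − -42.9680° = +0.0033°.
1° of latitude = 3600 × 30.87 = 111132 m.
ΔN = Δφ × 111132 = 489.0 m; ΔE = Δλ × 111132 × cos(40.7030°) = +0.0033 × 111132 × 0.758100 = 278.0 m.

ΔN = 489 m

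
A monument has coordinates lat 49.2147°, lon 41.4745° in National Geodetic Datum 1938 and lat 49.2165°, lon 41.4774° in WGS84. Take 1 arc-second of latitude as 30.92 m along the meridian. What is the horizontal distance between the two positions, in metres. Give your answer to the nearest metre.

Δφ = 49.2165° − 49.2147° = +0.0018°; Δλ = 41.4774° − 41.4745° = +0.0029°.
1° of latitude = 3600 × 30.92 = 111312 m.
ΔN = Δφ × 111312 = 200.4 m; ΔE = Δλ × 111312 × cos(49.2147°) = +0.0029 × 111312 × 0.653226 = 210.9 m.
Distance = √(ΔE² + ΔN²) = √(210.9² + 200.4²) = 290.9 m.

291 m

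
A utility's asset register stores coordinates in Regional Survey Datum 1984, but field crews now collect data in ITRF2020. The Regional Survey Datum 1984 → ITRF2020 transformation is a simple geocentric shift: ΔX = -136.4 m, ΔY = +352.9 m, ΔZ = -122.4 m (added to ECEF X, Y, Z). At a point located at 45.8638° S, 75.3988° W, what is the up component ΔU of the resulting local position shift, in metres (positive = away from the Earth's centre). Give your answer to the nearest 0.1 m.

ΔU = -173.9 m

At φ = -45.8638°, λ = -75.3988°: sin φ = -0.717686, cos φ = 0.696366, sin λ = -0.967704, cos λ = 0.252090.
ΔU = cos φ cos λ·ΔX + cos φ sin λ·ΔY + sin φ·ΔZ = (0.696366)(0.252090)(-136.4) + (0.696366)(-0.967704)(352.9) + (-0.717686)(-122.4) = -173.91 m.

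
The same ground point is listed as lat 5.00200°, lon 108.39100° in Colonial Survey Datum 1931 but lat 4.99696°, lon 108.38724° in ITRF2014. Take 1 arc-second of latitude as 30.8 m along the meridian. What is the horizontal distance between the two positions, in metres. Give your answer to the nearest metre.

696 m

Δφ = 4.99696° − 5.00200° = -0.00504°; Δλ = 108.38724° − 108.39100° = -0.00376°.
1° of latitude = 3600 × 30.80 = 110880 m.
ΔN = Δφ × 110880 = -558.8 m; ΔE = Δλ × 110880 × cos(5.00200°) = -0.00376 × 110880 × 0.996192 = -415.3 m.
Distance = √(ΔE² + ΔN²) = √((-415.3)² + (-558.8)²) = 696.3 m.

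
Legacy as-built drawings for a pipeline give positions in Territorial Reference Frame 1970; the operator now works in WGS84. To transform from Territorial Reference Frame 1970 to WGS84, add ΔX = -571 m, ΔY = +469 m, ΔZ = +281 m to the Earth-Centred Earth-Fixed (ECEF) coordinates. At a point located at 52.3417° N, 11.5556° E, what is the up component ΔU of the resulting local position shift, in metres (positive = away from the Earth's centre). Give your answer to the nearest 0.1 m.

At φ = 52.3417°, λ = 11.5556°: sin φ = 0.791668, cos φ = 0.610951, sin λ = 0.200319, cos λ = 0.979731.
ΔU = cos φ cos λ·ΔX + cos φ sin λ·ΔY + sin φ·ΔZ = (0.610951)(0.979731)(-571) + (0.610951)(0.200319)(469) + (0.791668)(281) = -61.92 m.

ΔU = -61.9 m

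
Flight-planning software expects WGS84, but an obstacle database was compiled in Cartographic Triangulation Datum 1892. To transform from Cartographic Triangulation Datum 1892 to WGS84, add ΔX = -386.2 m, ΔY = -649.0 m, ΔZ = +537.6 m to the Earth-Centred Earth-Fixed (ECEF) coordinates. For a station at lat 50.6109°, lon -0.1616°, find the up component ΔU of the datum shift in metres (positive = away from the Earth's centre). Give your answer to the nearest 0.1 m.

At φ = 50.6109°, λ = -0.1616°: sin φ = 0.772854, cos φ = 0.634583, sin λ = -0.002820, cos λ = 0.999996.
ΔU = cos φ cos λ·ΔX + cos φ sin λ·ΔY + sin φ·ΔZ = (0.634583)(0.999996)(-386.2) + (0.634583)(-0.002820)(-649.0) + (0.772854)(537.6) = 171.57 m.

ΔU = 171.6 m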